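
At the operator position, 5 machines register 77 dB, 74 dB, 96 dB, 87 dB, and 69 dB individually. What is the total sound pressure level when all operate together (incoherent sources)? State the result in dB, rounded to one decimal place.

For uncorrelated sources the intensities add, so convert each level to linear form, sum, and take 10·log₁₀ of the total.
Σ 10^(L/10) = 10^(77/10) + 10^(74/10) + 10^(96/10) + 10^(87/10) + 10^(69/10) = 4.565e+09.
L_total = 10·log₁₀(4.565e+09) = 96.59 dB.

96.6 dB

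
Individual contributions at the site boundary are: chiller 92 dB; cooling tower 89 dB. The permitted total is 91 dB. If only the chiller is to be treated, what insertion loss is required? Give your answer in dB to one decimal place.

5.3 dB

Fixed contribution from the other source: Σ 10^(L/10) = 10^(89/10) = 7.943e+08 (89.00 dB).
To meet 91 dB overall, the treated chiller may contribute at most 10^(91/10) − 7.943e+08 = 4.646e+08, i.e. 86.67 dB.
So the chiller must be reduced from 92 to 86.67 dB: IL = 5.33 dB.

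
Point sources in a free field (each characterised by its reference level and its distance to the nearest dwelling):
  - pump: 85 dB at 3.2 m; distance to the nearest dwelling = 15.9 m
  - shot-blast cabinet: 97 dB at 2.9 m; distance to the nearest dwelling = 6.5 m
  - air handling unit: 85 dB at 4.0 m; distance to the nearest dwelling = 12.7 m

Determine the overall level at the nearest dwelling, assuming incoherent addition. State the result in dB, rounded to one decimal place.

90.2 dB

Propagate each source to the receiver with L = L_ref − 20·log₁₀(r/r_ref), then add intensities.
pump: 85 − 20·log₁₀(15.9/3.2) = 85 − 13.92 = 71.08 dB.
shot-blast cabinet: 97 − 20·log₁₀(6.5/2.9) = 97 − 7.01 = 89.99 dB.
air handling unit: 85 − 20·log₁₀(12.7/4.0) = 85 − 10.03 = 74.97 dB.
Σ 10^(L/10) = 1.042e+09 → L_total = 10·log₁₀(1.042e+09) = 90.18 dB.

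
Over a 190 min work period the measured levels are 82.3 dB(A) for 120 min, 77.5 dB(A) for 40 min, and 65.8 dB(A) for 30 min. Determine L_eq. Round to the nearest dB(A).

Weight each interval's intensity by its duration and average over T = 190 min:
Σ tᵢ·10^(Lᵢ/10) = 120·10^(82.3/10) + 40·10^(77.5/10) + 30·10^(65.8/10) = 2.274e+10.
L_eq = 10·log₁₀(2.274e+10/190) = 80.78 dB(A).

81 dB(A)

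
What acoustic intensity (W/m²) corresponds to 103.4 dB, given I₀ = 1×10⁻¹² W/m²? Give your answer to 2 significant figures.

L = 10·log₁₀(I/I₀) ⇒ I = I₀·10^(L/10) = 10⁻¹² × 10^10.34.

0.022 W/m²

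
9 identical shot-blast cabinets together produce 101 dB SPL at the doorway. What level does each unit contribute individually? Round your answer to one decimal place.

91.5 dB SPL

9 equal contributions raise the level by 10·log₁₀ 9 = 9.542 dB, so each unit alone gives 101 − 9.542.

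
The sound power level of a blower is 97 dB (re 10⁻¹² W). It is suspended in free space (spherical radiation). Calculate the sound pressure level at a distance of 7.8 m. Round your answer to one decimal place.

The power spreads over a sphere of area 4π·r², so L_p = L_w − 10·log₁₀(4π·r²).
4π·r² = 764.5 m², 10·log₁₀ of that is 28.834 dB.
L_p = 97 − 28.834 = 68.17 dB.

68.2 dB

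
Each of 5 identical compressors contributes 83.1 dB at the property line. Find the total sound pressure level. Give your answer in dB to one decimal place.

With 5 equal, uncorrelated contributions the intensity is 5× that of one unit, giving a rise of 10·log₁₀ 5.
L_total = 83.1 + 10·log₁₀(5) = 83.1 + 6.990 = 90.09 dB.

90.1 dB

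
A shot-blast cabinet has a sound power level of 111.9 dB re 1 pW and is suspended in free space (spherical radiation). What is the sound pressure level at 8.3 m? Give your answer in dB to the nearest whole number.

83 dB

L_p = L_w − 10·log₁₀(4π·r²) with r = 8.3 m.
4π·r² = 865.7 m², 10·log₁₀ of that is 29.374 dB.
L_p = 111.9 − 29.374 = 82.53 dB.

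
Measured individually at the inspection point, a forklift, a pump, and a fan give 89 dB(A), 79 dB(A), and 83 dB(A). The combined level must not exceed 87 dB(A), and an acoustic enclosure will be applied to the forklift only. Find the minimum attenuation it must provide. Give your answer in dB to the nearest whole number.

Fixed contribution from the other sources: Σ 10^(L/10) = 10^(79/10) + 10^(83/10) = 2.790e+08 (84.46 dB(A)).
The limit corresponds to 10^(87/10) = 5.012e+08; subtracting the fixed part leaves 2.222e+08 for the forklift, i.e. 83.47 dB(A).
Required insertion loss = 89 − 83.47 = 5.53 dB.

6 dB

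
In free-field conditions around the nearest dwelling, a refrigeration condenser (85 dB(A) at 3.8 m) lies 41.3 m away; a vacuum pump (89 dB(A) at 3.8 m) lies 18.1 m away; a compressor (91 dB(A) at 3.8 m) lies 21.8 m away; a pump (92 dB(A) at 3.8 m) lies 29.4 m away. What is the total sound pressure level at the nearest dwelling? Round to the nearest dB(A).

80 dB(A)

Apply inverse-square spreading to bring every level to the receiver, then sum 10^(L/10).
refrigeration condenser: 85 − 20·log₁₀(41.3/3.8) = 85 − 20.72 = 64.28 dB(A).
vacuum pump: 89 − 20·log₁₀(18.1/3.8) = 89 − 13.56 = 75.44 dB(A).
compressor: 91 − 20·log₁₀(21.8/3.8) = 91 − 15.17 = 75.83 dB(A).
pump: 92 − 20·log₁₀(29.4/3.8) = 92 − 17.77 = 74.23 dB(A).
Σ 10^(L/10) = 1.024e+08 → L_total = 10·log₁₀(1.024e+08) = 80.10 dB(A).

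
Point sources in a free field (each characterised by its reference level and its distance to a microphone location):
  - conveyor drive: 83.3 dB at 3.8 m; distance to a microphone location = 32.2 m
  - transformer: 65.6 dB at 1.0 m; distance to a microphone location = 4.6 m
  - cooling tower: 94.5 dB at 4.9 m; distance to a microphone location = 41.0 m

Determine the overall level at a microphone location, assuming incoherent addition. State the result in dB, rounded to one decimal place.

76.4 dB

Apply inverse-square spreading to bring every level to the receiver, then sum 10^(L/10).
conveyor drive: 83.3 − 20·log₁₀(32.2/3.8) = 83.3 − 18.56 = 64.74 dB.
transformer: 65.6 − 20·log₁₀(4.6/1.0) = 65.6 − 13.26 = 52.34 dB.
cooling tower: 94.5 − 20·log₁₀(41.0/4.9) = 94.5 − 18.45 = 76.05 dB.
Σ 10^(L/10) = 4.340e+07 → L_total = 10·log₁₀(4.340e+07) = 76.38 dB.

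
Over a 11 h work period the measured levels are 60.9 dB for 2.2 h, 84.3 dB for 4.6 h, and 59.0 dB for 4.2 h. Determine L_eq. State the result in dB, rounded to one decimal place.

80.5 dB

Weight each interval's intensity by its duration and average over T = 11 h:
Σ tᵢ·10^(Lᵢ/10) = 2.2·10^(60.9/10) + 4.6·10^(84.3/10) + 4.2·10^(59.0/10) = 1.244e+09.
L_eq = 10·log₁₀(1.244e+09/11) = 80.53 dB.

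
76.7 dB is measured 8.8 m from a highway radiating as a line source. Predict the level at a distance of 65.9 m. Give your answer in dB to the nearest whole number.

68 dB

Cylindrical spreading from a line source gives a 10·log₁₀(r₂/r₁) drop.
L₂ = 76.7 − 10·log₁₀(65.9/8.8) = 76.7 − 8.744 = 67.96 dB.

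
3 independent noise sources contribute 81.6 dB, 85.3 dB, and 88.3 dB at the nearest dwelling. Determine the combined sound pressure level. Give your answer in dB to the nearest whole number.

91 dB

For uncorrelated sources the intensities add, so convert each level to linear form, sum, and take 10·log₁₀ of the total.
Σ 10^(L/10) = 10^(81.6/10) + 10^(85.3/10) + 10^(88.3/10) = 1.159e+09.
L_total = 10·log₁₀(1.159e+09) = 90.64 dB.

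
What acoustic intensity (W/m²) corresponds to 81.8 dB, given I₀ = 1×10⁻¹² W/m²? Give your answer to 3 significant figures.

I/I₀ = 10^(81.8/10) = 1.514e+08, so I = 1.514e+08 × 10⁻¹² W/m².

0.000151 W/m²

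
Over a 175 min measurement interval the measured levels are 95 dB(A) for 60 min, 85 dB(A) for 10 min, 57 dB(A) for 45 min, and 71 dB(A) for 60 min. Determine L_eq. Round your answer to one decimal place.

90.4 dB(A)

The energy average is taken in the linear domain: L_eq = 10·log₁₀[(Σ tᵢ·10^(Lᵢ/10))/T], T = 175 min.
Σ tᵢ·10^(Lᵢ/10) = 60·10^(95/10) + 10·10^(85/10) + 45·10^(57/10) + 60·10^(71/10) = 1.937e+11.
L_eq = 10·log₁₀(1.937e+11/175) = 90.44 dB(A).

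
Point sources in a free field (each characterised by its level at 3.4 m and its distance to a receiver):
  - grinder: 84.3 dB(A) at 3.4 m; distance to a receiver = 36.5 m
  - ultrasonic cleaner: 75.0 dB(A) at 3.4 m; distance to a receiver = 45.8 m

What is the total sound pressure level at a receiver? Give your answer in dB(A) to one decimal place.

Propagate each source to the receiver with L = L_ref − 20·log₁₀(r/r_ref), then add intensities.
grinder: 84.3 − 20·log₁₀(36.5/3.4) = 84.3 − 20.62 = 63.68 dB(A).
ultrasonic cleaner: 75.0 − 20·log₁₀(45.8/3.4) = 75.0 − 22.59 = 52.41 dB(A).
Σ 10^(L/10) = 2.510e+06 → L_total = 10·log₁₀(2.510e+06) = 64.00 dB(A).

64.0 dB(A)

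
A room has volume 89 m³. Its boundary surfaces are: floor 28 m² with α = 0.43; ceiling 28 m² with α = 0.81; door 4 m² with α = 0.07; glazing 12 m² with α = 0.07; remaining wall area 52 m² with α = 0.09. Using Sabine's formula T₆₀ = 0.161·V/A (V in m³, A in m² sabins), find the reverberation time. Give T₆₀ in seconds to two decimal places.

Summing Sᵢαᵢ: 28·0.43 + 28·0.81 + 4·0.07 + 12·0.07 + 52·0.09 = 40.52 m².
T₆₀ = 0.161 × 89 / 40.52 = 0.354 s.

0.35 s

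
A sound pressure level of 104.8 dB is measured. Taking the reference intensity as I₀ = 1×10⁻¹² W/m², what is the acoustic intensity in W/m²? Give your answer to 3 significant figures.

0.0302 W/m²

I = I₀·10^(L/10) = 10⁻¹² × 10^(104.8/10) = 10^(-1.520).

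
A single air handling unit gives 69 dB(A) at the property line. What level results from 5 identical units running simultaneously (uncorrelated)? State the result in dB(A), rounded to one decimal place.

76.0 dB(A)

L_total = L₁ + 10·log₁₀ N for N identical incoherent sources.
L_total = 69 + 10·log₁₀(5) = 69 + 6.990 = 75.99 dB(A).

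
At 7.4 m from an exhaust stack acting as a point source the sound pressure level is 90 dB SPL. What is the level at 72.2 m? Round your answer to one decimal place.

Point-source attenuation: ΔL = 20·log₁₀(r₂/r₁) = 20·log₁₀(72.2/7.4) = 19.786 dB.
L₂ = 90 − 20·log₁₀(72.2/7.4) = 90 − 19.786 = 70.21 dB SPL.

70.2 dB SPL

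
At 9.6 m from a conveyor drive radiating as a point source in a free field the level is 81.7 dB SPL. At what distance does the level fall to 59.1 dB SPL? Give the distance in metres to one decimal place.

129.5 m

Point-source spreading drops the level by 20·log₁₀(r₂/r₁); inverting, r₂/r₁ = 10^(ΔL/20).
r₂ = 9.6·10^((81.7−59.1)/20) = 9.6·10^(22.6/20) = 129.50 m.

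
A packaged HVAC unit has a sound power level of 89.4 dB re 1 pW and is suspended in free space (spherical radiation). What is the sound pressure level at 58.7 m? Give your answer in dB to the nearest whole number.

L_p = L_w − 10·log₁₀(4π·r²) with r = 58.7 m.
4π·r² = 4.33e+04 m², 10·log₁₀ of that is 46.365 dB.
L_p = 89.4 − 46.365 = 43.04 dB.

43 dB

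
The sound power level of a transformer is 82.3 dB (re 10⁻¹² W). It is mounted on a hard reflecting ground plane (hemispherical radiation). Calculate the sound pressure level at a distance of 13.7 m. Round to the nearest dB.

52 dB

Free-field hemispherical radiation: L_p = L_w − 10·log₁₀(2π·r²), r = 13.7 m.
2π·r² = 1179 m², 10·log₁₀ of that is 30.716 dB.
L_p = 82.3 − 30.716 = 51.58 dB.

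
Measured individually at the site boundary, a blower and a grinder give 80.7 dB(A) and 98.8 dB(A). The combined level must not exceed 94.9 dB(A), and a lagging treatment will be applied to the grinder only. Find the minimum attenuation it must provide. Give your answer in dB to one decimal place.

Everything except the grinder sums to 10^(80.7/10) = 1.175e+08 in linear terms, 80.70 dB(A).
The limit corresponds to 10^(94.9/10) = 3.090e+09; subtracting the fixed part leaves 2.973e+09 for the grinder, i.e. 94.73 dB(A).
So the grinder must be reduced from 98.8 to 94.73 dB(A): IL = 4.07 dB.

4.1 dB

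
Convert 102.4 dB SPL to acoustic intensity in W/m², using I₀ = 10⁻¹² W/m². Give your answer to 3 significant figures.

0.0174 W/m²

I/I₀ = 10^(102.4/10) = 1.738e+10, so I = 1.738e+10 × 10⁻¹² W/m².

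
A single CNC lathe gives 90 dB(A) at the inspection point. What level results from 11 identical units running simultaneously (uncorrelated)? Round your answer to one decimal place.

With 11 equal, uncorrelated contributions the intensity is 11× that of one unit, giving a rise of 10·log₁₀ 11.
L_total = 90 + 10·log₁₀(11) = 90 + 10.414 = 100.41 dB(A).

100.4 dB(A)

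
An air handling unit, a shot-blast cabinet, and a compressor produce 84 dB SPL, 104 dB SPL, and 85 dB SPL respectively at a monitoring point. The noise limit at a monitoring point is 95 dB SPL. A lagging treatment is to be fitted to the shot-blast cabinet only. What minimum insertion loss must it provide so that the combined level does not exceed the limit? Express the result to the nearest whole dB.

Everything except the shot-blast cabinet sums to 10^(84/10) + 10^(85/10) = 5.674e+08 in linear terms, 87.54 dB SPL.
The limit corresponds to 10^(95/10) = 3.162e+09; subtracting the fixed part leaves 2.595e+09 for the shot-blast cabinet, i.e. 94.14 dB SPL.
So the shot-blast cabinet must be reduced from 104 to 94.14 dB SPL: IL = 9.86 dB.

10 dB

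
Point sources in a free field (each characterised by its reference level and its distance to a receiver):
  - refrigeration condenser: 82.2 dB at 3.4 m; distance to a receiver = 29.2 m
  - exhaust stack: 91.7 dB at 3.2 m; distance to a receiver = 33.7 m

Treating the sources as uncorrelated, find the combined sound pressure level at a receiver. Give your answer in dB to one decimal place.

Propagate each source to the receiver with L = L_ref − 20·log₁₀(r/r_ref), then add intensities.
refrigeration condenser: 82.2 − 20·log₁₀(29.2/3.4) = 82.2 − 18.68 = 63.52 dB.
exhaust stack: 91.7 − 20·log₁₀(33.7/3.2) = 91.7 − 20.45 = 71.25 dB.
Σ 10^(L/10) = 1.559e+07 → L_total = 10·log₁₀(1.559e+07) = 71.93 dB.

71.9 dB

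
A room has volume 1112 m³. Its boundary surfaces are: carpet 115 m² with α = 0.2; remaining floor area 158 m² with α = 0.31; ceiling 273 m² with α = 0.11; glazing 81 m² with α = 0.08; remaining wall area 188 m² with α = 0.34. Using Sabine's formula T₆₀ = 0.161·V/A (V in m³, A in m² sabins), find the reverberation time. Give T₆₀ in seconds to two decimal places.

1.04 s

Total absorption A = 115·0.2 + 158·0.31 + 273·0.11 + 81·0.08 + 188·0.34 = 172.41 m² sabins.
T₆₀ = 0.161 × 1112 / 172.41 = 1.038 s.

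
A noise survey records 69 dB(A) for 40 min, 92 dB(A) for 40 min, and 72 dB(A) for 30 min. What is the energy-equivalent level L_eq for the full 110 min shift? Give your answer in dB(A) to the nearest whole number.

The energy average is taken in the linear domain: L_eq = 10·log₁₀[(Σ tᵢ·10^(Lᵢ/10))/T], T = 110 min.
Σ tᵢ·10^(Lᵢ/10) = 40·10^(69/10) + 40·10^(92/10) + 30·10^(72/10) = 6.419e+10.
L_eq = 10·log₁₀(6.419e+10/110) = 87.66 dB(A).

88 dB(A)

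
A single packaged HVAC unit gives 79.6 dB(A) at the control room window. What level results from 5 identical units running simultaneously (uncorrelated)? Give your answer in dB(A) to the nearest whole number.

L_total = L₁ + 10·log₁₀ N for N identical incoherent sources.
L_total = 79.6 + 10·log₁₀(5) = 79.6 + 6.990 = 86.59 dB(A).

87 dB(A)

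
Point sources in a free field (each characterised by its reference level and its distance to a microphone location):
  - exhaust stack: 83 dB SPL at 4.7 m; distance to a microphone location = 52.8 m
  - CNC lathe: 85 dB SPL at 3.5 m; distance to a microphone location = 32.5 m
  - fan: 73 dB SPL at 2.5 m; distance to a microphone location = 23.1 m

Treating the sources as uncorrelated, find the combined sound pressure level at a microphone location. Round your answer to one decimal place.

Propagate each source to the receiver with L = L_ref − 20·log₁₀(r/r_ref), then add intensities.
exhaust stack: 83 − 20·log₁₀(52.8/4.7) = 83 − 21.01 = 61.99 dB SPL.
CNC lathe: 85 − 20·log₁₀(32.5/3.5) = 85 − 19.36 = 65.64 dB SPL.
fan: 73 − 20·log₁₀(23.1/2.5) = 73 − 19.31 = 53.69 dB SPL.
Σ 10^(L/10) = 5.482e+06 → L_total = 10·log₁₀(5.482e+06) = 67.39 dB SPL.

67.4 dB SPL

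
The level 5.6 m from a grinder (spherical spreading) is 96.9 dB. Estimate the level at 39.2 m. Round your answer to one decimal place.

80.0 dB

For a point source, L₂ = L₁ − 20·log₁₀(r₂/r₁).
L₂ = 96.9 − 20·log₁₀(39.2/5.6) = 96.9 − 16.902 = 80.00 dB.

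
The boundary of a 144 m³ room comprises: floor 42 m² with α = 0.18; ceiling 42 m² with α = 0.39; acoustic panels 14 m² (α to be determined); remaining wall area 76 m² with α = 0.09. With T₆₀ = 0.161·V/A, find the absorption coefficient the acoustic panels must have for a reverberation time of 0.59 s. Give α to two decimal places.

0.61

Required total absorption A = 0.161·144/0.59 = 39.29 m².
Absorption from the other surfaces = 42·0.18 + 42·0.39 + 76·0.09 = 30.78 m², so the acoustic panels must supply 8.51 m² over 14 m².
α = 8.51/14 = 0.608.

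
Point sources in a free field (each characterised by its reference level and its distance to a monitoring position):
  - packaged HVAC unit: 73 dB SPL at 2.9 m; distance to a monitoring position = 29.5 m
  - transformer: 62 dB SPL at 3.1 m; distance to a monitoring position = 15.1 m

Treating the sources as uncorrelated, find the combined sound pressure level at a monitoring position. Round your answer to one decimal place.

54.1 dB SPL

Apply inverse-square spreading to bring every level to the receiver, then sum 10^(L/10).
packaged HVAC unit: 73 − 20·log₁₀(29.5/2.9) = 73 − 20.15 = 52.85 dB SPL.
transformer: 62 − 20·log₁₀(15.1/3.1) = 62 − 13.75 = 48.25 dB SPL.
Σ 10^(L/10) = 2.596e+05 → L_total = 10·log₁₀(2.596e+05) = 54.14 dB SPL.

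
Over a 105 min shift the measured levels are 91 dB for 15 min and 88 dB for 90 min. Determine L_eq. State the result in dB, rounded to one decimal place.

Weight each interval's intensity by its duration and average over T = 105 min:
Σ tᵢ·10^(Lᵢ/10) = 15·10^(91/10) + 90·10^(88/10) = 7.567e+10.
L_eq = 10·log₁₀(7.567e+10/105) = 88.58 dB.

88.6 dB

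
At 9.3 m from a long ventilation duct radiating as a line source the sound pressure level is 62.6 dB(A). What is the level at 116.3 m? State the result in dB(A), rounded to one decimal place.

51.6 dB(A)

For a line source, L₂ = L₁ − 10·log₁₀(r₂/r₁).
L₂ = 62.6 − 10·log₁₀(116.3/9.3) = 62.6 − 10.971 = 51.63 dB(A).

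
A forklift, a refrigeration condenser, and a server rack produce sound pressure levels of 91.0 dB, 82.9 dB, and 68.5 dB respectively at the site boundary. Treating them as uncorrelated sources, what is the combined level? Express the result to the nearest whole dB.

92 dB

Incoherent sources combine by intensity addition: L_total = 10·log₁₀(Σ 10^(L_i/10)).
Σ 10^(L/10) = 10^(91.0/10) + 10^(82.9/10) + 10^(68.5/10) = 1.461e+09.
L_total = 10·log₁₀(1.461e+09) = 91.65 dB.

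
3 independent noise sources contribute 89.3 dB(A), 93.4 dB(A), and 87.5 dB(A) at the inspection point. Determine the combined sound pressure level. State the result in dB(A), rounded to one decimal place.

For uncorrelated sources the intensities add, so convert each level to linear form, sum, and take 10·log₁₀ of the total.
Σ 10^(L/10) = 10^(89.3/10) + 10^(93.4/10) + 10^(87.5/10) = 3.601e+09.
L_total = 10·log₁₀(3.601e+09) = 95.56 dB(A).

95.6 dB(A)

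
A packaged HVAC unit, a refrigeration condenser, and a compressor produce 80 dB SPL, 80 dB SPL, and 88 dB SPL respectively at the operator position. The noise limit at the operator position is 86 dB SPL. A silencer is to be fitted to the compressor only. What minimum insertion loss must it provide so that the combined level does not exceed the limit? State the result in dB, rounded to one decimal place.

5.0 dB

Fixed contribution from the other sources: Σ 10^(L/10) = 10^(80/10) + 10^(80/10) = 2.000e+08 (83.01 dB SPL).
To meet 86 dB SPL overall, the treated compressor may contribute at most 10^(86/10) − 2.000e+08 = 1.981e+08, i.e. 82.97 dB SPL.
Required insertion loss = 88 − 82.97 = 5.03 dB.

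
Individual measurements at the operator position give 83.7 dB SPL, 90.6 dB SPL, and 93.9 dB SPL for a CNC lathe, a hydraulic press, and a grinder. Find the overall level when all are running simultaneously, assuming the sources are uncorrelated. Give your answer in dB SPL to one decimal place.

For uncorrelated sources the intensities add, so convert each level to linear form, sum, and take 10·log₁₀ of the total.
Σ 10^(L/10) = 10^(83.7/10) + 10^(90.6/10) + 10^(93.9/10) = 3.837e+09.
L_total = 10·log₁₀(3.837e+09) = 95.84 dB SPL.

95.8 dB SPL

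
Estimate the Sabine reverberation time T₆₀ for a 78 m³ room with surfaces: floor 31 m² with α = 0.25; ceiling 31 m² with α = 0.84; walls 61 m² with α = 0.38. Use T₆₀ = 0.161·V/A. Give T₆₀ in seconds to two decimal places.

Summing Sᵢαᵢ: 31·0.25 + 31·0.84 + 61·0.38 = 56.97 m².
T₆₀ = 0.161 × 78 / 56.97 = 0.220 s.

0.22 s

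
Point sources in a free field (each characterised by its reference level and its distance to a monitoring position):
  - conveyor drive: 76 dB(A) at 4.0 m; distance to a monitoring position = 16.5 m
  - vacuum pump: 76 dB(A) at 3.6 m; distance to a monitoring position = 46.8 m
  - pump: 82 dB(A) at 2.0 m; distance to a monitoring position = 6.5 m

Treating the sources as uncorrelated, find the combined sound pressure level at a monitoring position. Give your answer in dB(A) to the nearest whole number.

Propagate each source to the receiver with L = L_ref − 20·log₁₀(r/r_ref), then add intensities.
conveyor drive: 76 − 20·log₁₀(16.5/4.0) = 76 − 12.31 = 63.69 dB(A).
vacuum pump: 76 − 20·log₁₀(46.8/3.6) = 76 − 22.28 = 53.72 dB(A).
pump: 82 − 20·log₁₀(6.5/2.0) = 82 − 10.24 = 71.76 dB(A).
Σ 10^(L/10) = 1.758e+07 → L_total = 10·log₁₀(1.758e+07) = 72.45 dB(A).

72 dB(A)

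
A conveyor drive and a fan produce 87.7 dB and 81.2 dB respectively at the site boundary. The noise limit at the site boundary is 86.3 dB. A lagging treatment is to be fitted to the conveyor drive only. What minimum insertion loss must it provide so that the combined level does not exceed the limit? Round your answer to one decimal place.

3.0 dB

Fixed contribution from the other source: Σ 10^(L/10) = 10^(81.2/10) = 1.318e+08 (81.20 dB).
The limit corresponds to 10^(86.3/10) = 4.266e+08; subtracting the fixed part leaves 2.948e+08 for the conveyor drive, i.e. 84.69 dB.
Required insertion loss = 87.7 − 84.69 = 3.01 dB.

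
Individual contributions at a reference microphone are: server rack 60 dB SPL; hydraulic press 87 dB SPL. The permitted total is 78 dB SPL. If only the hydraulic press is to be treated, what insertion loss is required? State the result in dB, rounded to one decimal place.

Fixed contribution from the other source: Σ 10^(L/10) = 10^(60/10) = 1.000e+06 (60.00 dB SPL).
The limit corresponds to 10^(78/10) = 6.310e+07; subtracting the fixed part leaves 6.210e+07 for the hydraulic press, i.e. 77.93 dB SPL.
Required insertion loss = 87 − 77.93 = 9.07 dB.

9.1 dB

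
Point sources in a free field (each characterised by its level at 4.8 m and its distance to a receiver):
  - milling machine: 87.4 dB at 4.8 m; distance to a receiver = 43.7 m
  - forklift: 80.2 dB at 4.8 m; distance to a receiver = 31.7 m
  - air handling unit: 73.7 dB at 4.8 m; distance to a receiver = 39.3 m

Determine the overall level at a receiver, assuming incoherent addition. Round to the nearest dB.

70 dB

First find each source's level at the receiver (point-source: −20·log₁₀(r/r_ref)), then combine on an intensity basis.
milling machine: 87.4 − 20·log₁₀(43.7/4.8) = 87.4 − 19.18 = 68.22 dB.
forklift: 80.2 − 20·log₁₀(31.7/4.8) = 80.2 − 16.40 = 63.80 dB.
air handling unit: 73.7 − 20·log₁₀(39.3/4.8) = 73.7 − 18.26 = 55.44 dB.
Σ 10^(L/10) = 9.381e+06 → L_total = 10·log₁₀(9.381e+06) = 69.72 dB.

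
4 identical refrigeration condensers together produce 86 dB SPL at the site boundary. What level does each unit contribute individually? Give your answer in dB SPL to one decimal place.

4 equal contributions raise the level by 10·log₁₀ 4 = 6.021 dB, so each unit alone gives 86 − 6.021.

80.0 dB SPL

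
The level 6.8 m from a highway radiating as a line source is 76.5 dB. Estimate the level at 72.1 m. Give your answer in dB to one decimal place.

66.2 dB

Line-source attenuation: ΔL = 10·log₁₀(r₂/r₁) = 10·log₁₀(72.1/6.8) = 10.254 dB.
L₂ = 76.5 − 10·log₁₀(72.1/6.8) = 76.5 − 10.254 = 66.25 dB.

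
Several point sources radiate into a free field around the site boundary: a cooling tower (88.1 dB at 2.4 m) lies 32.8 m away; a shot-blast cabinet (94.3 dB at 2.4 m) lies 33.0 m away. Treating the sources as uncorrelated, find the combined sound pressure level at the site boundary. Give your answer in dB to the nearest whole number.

First find each source's level at the receiver (point-source: −20·log₁₀(r/r_ref)), then combine on an intensity basis.
cooling tower: 88.1 − 20·log₁₀(32.8/2.4) = 88.1 − 22.71 = 65.39 dB.
shot-blast cabinet: 94.3 − 20·log₁₀(33.0/2.4) = 94.3 − 22.77 = 71.53 dB.
Σ 10^(L/10) = 1.769e+07 → L_total = 10·log₁₀(1.769e+07) = 72.48 dB.

72 dB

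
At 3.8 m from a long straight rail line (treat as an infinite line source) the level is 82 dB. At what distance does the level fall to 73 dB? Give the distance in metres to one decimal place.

30.2 m

Line-source spreading drops the level by 10·log₁₀(r₂/r₁); inverting, r₂/r₁ = 10^(ΔL/10).
r₂ = 3.8·10^((82−73)/10) = 3.8·10^(9.0/10) = 30.18 m.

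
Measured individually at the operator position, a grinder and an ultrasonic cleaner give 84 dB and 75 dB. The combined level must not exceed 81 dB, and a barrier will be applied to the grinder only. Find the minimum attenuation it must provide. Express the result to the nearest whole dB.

4 dB

Fixed contribution from the other source: Σ 10^(L/10) = 10^(75/10) = 3.162e+07 (75.00 dB).
To meet 81 dB overall, the treated grinder may contribute at most 10^(81/10) − 3.162e+07 = 9.427e+07, i.e. 79.74 dB.
So the grinder must be reduced from 84 to 79.74 dB: IL = 4.26 dB.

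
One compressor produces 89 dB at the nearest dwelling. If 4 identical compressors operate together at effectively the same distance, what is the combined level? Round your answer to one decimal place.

L_total = L₁ + 10·log₁₀ N for N identical incoherent sources.
L_total = 89 + 10·log₁₀(4) = 89 + 6.021 = 95.02 dB.

95.0 dB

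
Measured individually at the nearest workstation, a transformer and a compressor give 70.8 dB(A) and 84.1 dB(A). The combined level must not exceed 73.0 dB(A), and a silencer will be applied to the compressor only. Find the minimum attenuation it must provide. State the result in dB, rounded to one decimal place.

The untreated sources together contribute 10^(70.8/10) = 1.202e+07, i.e. 70.80 dB(A).
To meet 73.0 dB(A) overall, the treated compressor may contribute at most 10^(73.0/10) − 1.202e+07 = 7.930e+06, i.e. 68.99 dB(A).
Required insertion loss = 84.1 − 68.99 = 15.11 dB.

15.1 dB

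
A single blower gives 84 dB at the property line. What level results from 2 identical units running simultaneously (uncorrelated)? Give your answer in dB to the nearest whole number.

N identical incoherent sources raise the level by 10·log₁₀ N.
L_total = 84 + 10·log₁₀(2) = 84 + 3.010 = 87.01 dB.

87 dB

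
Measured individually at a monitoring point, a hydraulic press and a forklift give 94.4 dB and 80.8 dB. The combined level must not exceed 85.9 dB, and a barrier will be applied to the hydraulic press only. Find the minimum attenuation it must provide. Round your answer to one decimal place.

The untreated sources together contribute 10^(80.8/10) = 1.202e+08, i.e. 80.80 dB.
The limit corresponds to 10^(85.9/10) = 3.890e+08; subtracting the fixed part leaves 2.688e+08 for the hydraulic press, i.e. 84.29 dB.
So the hydraulic press must be reduced from 94.4 to 84.29 dB: IL = 10.11 dB.

10.1 dB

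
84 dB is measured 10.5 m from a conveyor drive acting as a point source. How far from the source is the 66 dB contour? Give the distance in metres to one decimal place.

For a point source L₁ − L₂ = 20·log₁₀(r₂/r₁), so r₂ = r₁·10^((L₁−L₂)/20).
r₂ = 10.5·10^((84−66)/20) = 10.5·10^(18.0/20) = 83.40 m.

83.4 m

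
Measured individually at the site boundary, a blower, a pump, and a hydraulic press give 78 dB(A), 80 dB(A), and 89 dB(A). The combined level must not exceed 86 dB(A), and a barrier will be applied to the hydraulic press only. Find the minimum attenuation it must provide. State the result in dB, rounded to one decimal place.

The untreated sources together contribute 10^(78/10) + 10^(80/10) = 1.631e+08, i.e. 82.12 dB(A).
The limit corresponds to 10^(86/10) = 3.981e+08; subtracting the fixed part leaves 2.350e+08 for the hydraulic press, i.e. 83.71 dB(A).
So the hydraulic press must be reduced from 89 to 83.71 dB(A): IL = 5.29 dB.

5.3 dB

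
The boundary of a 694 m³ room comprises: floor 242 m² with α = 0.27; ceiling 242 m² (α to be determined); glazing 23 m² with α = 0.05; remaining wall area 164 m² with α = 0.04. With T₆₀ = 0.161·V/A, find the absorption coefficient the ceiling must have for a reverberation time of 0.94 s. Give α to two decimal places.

0.19

A = 0.161·V/T₆₀ = 0.161·694/0.94 = 118.87 m² sabins.
Absorption from the other surfaces = 242·0.27 + 23·0.05 + 164·0.04 = 73.05 m², so the ceiling must supply 45.82 m² over 242 m².
α = 45.82/242 = 0.189.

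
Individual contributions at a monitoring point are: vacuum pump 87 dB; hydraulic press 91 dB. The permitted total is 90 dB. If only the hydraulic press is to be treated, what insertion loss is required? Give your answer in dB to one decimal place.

4.0 dB

The untreated sources together contribute 10^(87/10) = 5.012e+08, i.e. 87.00 dB.
The limit corresponds to 10^(90/10) = 1.000e+09; subtracting the fixed part leaves 4.988e+08 for the hydraulic press, i.e. 86.98 dB.
So the hydraulic press must be reduced from 91 to 86.98 dB: IL = 4.02 dB.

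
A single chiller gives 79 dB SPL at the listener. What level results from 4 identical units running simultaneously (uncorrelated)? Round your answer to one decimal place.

85.0 dB SPL

N identical incoherent sources raise the level by 10·log₁₀ N.
L_total = 79 + 10·log₁₀(4) = 79 + 6.021 = 85.02 dB SPL.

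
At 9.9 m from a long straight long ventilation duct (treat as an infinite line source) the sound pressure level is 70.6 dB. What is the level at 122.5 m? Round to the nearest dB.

For a line source, L₂ = L₁ − 10·log₁₀(r₂/r₁).
L₂ = 70.6 − 10·log₁₀(122.5/9.9) = 70.6 − 10.925 = 59.67 dB.

60 dB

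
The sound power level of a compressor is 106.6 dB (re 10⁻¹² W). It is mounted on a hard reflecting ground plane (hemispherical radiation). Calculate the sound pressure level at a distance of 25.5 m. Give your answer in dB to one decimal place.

Free-field hemispherical radiation: L_p = L_w − 10·log₁₀(2π·r²), r = 25.5 m.
2π·r² = 4086 m², 10·log₁₀ of that is 36.113 dB.
L_p = 106.6 − 36.113 = 70.49 dB.

70.5 dB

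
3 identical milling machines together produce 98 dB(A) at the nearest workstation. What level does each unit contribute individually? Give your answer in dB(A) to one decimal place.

Dividing the total intensity by 3 lowers the level by 10·log₁₀ 3 = 4.771 dB: L₁ = 98 − 4.771.

93.2 dB(A)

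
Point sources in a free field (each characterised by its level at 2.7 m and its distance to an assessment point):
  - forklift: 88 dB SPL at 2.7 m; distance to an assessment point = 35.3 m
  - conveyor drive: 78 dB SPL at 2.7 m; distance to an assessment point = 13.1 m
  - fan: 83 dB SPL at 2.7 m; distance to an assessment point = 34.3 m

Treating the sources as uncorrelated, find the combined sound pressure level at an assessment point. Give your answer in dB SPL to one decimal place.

68.8 dB SPL

Propagate each source to the receiver with L = L_ref − 20·log₁₀(r/r_ref), then add intensities.
forklift: 88 − 20·log₁₀(35.3/2.7) = 88 − 22.33 = 65.67 dB SPL.
conveyor drive: 78 − 20·log₁₀(13.1/2.7) = 78 − 13.72 = 64.28 dB SPL.
fan: 83 − 20·log₁₀(34.3/2.7) = 83 − 22.08 = 60.92 dB SPL.
Σ 10^(L/10) = 7.608e+06 → L_total = 10·log₁₀(7.608e+06) = 68.81 dB SPL.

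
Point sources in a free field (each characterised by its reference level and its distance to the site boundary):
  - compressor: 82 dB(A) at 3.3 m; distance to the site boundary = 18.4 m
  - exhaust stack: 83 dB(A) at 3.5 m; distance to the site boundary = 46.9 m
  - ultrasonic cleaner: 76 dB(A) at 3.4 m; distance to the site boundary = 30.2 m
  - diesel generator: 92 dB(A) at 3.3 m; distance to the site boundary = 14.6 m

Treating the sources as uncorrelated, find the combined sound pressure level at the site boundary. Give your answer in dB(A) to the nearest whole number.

Propagate each source to the receiver with L = L_ref − 20·log₁₀(r/r_ref), then add intensities.
compressor: 82 − 20·log₁₀(18.4/3.3) = 82 − 14.93 = 67.07 dB(A).
exhaust stack: 83 − 20·log₁₀(46.9/3.5) = 83 − 22.54 = 60.46 dB(A).
ultrasonic cleaner: 76 − 20·log₁₀(30.2/3.4) = 76 − 18.97 = 57.03 dB(A).
diesel generator: 92 − 20·log₁₀(14.6/3.3) = 92 − 12.92 = 79.08 dB(A).
Σ 10^(L/10) = 8.768e+07 → L_total = 10·log₁₀(8.768e+07) = 79.43 dB(A).

79 dB(A)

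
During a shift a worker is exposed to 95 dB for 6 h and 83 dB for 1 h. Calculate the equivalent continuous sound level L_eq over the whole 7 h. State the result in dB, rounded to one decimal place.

94.4 dB

Weight each interval's intensity by its duration and average over T = 7 h:
Σ tᵢ·10^(Lᵢ/10) = 6·10^(95/10) + 1·10^(83/10) = 1.917e+10.
L_eq = 10·log₁₀(1.917e+10/7) = 94.38 dB.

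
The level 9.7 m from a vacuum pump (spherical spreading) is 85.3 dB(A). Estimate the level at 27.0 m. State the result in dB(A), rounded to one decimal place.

Spherical spreading from a point source gives a 20·log₁₀(r₂/r₁) drop.
L₂ = 85.3 − 20·log₁₀(27.0/9.7) = 85.3 − 8.892 = 76.41 dB(A).

76.4 dB(A)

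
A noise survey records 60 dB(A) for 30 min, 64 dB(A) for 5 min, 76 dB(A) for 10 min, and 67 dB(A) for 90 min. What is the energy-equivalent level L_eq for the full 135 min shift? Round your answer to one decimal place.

Weight each interval's intensity by its duration and average over T = 135 min:
Σ tᵢ·10^(Lᵢ/10) = 30·10^(60/10) + 5·10^(64/10) + 10·10^(76/10) + 90·10^(67/10) = 8.917e+08.
L_eq = 10·log₁₀(8.917e+08/135) = 68.20 dB(A).

68.2 dB(A)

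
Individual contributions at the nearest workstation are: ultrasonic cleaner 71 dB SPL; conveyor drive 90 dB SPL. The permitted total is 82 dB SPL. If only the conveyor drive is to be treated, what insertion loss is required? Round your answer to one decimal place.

8.4 dB

Everything except the conveyor drive sums to 10^(71/10) = 1.259e+07 in linear terms, 71.00 dB SPL.
To meet 82 dB SPL overall, the treated conveyor drive may contribute at most 10^(82/10) − 1.259e+07 = 1.459e+08, i.e. 81.64 dB SPL.
Required insertion loss = 90 − 81.64 = 8.36 dB.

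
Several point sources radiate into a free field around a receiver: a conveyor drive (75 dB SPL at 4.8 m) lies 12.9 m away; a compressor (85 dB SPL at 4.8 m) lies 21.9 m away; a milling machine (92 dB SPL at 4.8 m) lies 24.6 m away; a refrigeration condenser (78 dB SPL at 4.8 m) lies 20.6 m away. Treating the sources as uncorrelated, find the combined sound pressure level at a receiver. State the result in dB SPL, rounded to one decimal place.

79.2 dB SPL

Propagate each source to the receiver with L = L_ref − 20·log₁₀(r/r_ref), then add intensities.
conveyor drive: 75 − 20·log₁₀(12.9/4.8) = 75 − 8.59 = 66.41 dB SPL.
compressor: 85 − 20·log₁₀(21.9/4.8) = 85 − 13.18 = 71.82 dB SPL.
milling machine: 92 − 20·log₁₀(24.6/4.8) = 92 − 14.19 = 77.81 dB SPL.
refrigeration condenser: 78 − 20·log₁₀(20.6/4.8) = 78 − 12.65 = 65.35 dB SPL.
Σ 10^(L/10) = 8.334e+07 → L_total = 10·log₁₀(8.334e+07) = 79.21 dB SPL.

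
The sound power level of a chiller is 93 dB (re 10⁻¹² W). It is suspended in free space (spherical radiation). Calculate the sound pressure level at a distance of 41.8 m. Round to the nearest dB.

50 dB

The power spreads over a sphere of area 4π·r², so L_p = L_w − 10·log₁₀(4π·r²).
4π·r² = 2.196e+04 m², 10·log₁₀ of that is 43.416 dB.
L_p = 93 − 43.416 = 49.58 dB.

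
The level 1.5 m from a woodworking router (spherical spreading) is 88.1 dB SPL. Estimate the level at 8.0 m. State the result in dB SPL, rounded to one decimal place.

73.6 dB SPL

Spherical spreading from a point source gives a 20·log₁₀(r₂/r₁) drop.
L₂ = 88.1 − 20·log₁₀(8.0/1.5) = 88.1 − 14.540 = 73.56 dB SPL.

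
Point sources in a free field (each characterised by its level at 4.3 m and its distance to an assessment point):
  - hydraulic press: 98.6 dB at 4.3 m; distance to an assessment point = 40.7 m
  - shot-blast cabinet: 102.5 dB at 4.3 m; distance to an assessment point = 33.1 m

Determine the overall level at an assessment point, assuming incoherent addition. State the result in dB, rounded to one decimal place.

First find each source's level at the receiver (point-source: −20·log₁₀(r/r_ref)), then combine on an intensity basis.
hydraulic press: 98.6 − 20·log₁₀(40.7/4.3) = 98.6 − 19.52 = 79.08 dB.
shot-blast cabinet: 102.5 − 20·log₁₀(33.1/4.3) = 102.5 − 17.73 = 84.77 dB.
Σ 10^(L/10) = 3.810e+08 → L_total = 10·log₁₀(3.810e+08) = 85.81 dB.

85.8 dB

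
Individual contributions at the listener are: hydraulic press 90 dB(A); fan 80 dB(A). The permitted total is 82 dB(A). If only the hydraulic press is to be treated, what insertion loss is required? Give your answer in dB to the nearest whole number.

Fixed contribution from the other source: Σ 10^(L/10) = 10^(80/10) = 1.000e+08 (80.00 dB(A)).
To meet 82 dB(A) overall, the treated hydraulic press may contribute at most 10^(82/10) − 1.000e+08 = 5.849e+07, i.e. 77.67 dB(A).
Required insertion loss = 90 − 77.67 = 12.33 dB.

12 dB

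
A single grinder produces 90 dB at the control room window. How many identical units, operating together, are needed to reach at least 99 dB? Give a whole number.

8

Need L₁ + 10·log₁₀ N ≥ 99, i.e. log₁₀ N ≥ 0.90.
N ≥ 10^(9.0/10) = 7.943, so N = 8.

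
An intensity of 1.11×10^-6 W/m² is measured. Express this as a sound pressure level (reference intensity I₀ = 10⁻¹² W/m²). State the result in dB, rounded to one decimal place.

60.5 dB

I/I₀ = 1.11×10^-6/10⁻¹² = 1.11×10^6, and L = 10·log₁₀(I/I₀).
L = 10·(0.0453 + 6) = 60.45 dB.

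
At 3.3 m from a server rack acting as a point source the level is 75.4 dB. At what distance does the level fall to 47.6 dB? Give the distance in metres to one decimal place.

81.0 m

Point-source spreading drops the level by 20·log₁₀(r₂/r₁); inverting, r₂/r₁ = 10^(ΔL/20).
r₂ = 3.3·10^((75.4−47.6)/20) = 3.3·10^(27.8/20) = 81.01 m.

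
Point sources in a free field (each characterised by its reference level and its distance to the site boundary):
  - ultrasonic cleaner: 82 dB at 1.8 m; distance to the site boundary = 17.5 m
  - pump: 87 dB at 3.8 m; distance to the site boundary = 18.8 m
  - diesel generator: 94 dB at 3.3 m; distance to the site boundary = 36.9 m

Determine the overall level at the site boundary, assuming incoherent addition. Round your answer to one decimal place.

Apply inverse-square spreading to bring every level to the receiver, then sum 10^(L/10).
ultrasonic cleaner: 82 − 20·log₁₀(17.5/1.8) = 82 − 19.76 = 62.24 dB.
pump: 87 − 20·log₁₀(18.8/3.8) = 87 − 13.89 = 73.11 dB.
diesel generator: 94 − 20·log₁₀(36.9/3.3) = 94 − 20.97 = 73.03 dB.
Σ 10^(L/10) = 4.224e+07 → L_total = 10·log₁₀(4.224e+07) = 76.26 dB.

76.3 dB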